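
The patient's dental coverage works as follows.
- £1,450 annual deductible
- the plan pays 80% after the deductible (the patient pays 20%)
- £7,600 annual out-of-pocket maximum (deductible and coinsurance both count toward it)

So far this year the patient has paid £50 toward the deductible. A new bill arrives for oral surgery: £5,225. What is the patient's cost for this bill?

Remaining deductible: £1,450 − £50 = £1,400.
The remaining £3,825 (= £5,225 − £1,400) moves to coinsurance.
Coinsurance: £3,825 × 20% = £765.
So the patient owes £1,400 + £765 = £2,165 before any cap.
Year-to-date out-of-pocket becomes £50 + £2,165 = £2,215, still under the £7,600 maximum, so no cap applies.

£2,165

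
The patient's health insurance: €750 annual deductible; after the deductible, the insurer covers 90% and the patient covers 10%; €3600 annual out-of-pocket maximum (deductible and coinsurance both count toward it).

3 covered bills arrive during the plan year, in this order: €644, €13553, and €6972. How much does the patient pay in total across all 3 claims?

€2791.90

Bill 1, €644: all of it applies to the deductible. Cost to patient: €644. OOP to date €644.
Bill 2, €13553: €106 finishes the deductible; €13447 goes to coinsurance; coinsurance €13447 × 10% = €1344.70. Patient pays €1450.70; OOP now €2094.70.
Bill 3, €6972: deductible met; 10% of €6972 = €697.20. Cost to patient: €697.20. OOP to date €2791.90.
Summing the patient's payments: €644 + €1450.70 + €697.20 = €2791.90.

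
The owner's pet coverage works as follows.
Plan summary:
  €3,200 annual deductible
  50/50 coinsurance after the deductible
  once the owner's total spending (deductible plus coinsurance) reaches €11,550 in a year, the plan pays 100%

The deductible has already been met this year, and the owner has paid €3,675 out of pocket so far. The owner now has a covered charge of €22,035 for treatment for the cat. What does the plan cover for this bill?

The deductible is already satisfied, so the full bill goes to coinsurance.
50% of €22,035 = €11,017.50 falls to the owner.
Adding €11,017.50 to the €3,675 already spent would give €14,692.50, which exceeds the €11,550 cap; the owner pays just €11,550 − €3,675 = €7,875.
The plan picks up €22,035 − €7,875 = €14,160.

€14,160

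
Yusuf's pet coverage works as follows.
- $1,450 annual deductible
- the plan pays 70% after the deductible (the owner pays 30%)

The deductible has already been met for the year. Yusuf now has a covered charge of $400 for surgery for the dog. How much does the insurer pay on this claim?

$280

The deductible is already satisfied, so the full bill goes to coinsurance.
Coinsurance: $400 × 30% = $120.
Insurer pays the balance: $400 − $120 = $280.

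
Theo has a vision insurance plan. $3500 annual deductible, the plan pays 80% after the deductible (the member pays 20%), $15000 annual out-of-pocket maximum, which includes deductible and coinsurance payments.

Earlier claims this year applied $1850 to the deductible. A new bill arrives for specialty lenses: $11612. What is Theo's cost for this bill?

$3642.40

$1850 of the $3500 deductible is already met, leaving $1650.
The remaining $9962 (= $11612 − $1650) moves to coinsurance.
20% of $9962 = $1992.40 falls to the member.
So the member owes $1650 + $1992.40 = $3642.40 before any cap.
Year-to-date out-of-pocket becomes $1850 + $3642.40 = $5492.40, still under the $15000 maximum, so no cap applies.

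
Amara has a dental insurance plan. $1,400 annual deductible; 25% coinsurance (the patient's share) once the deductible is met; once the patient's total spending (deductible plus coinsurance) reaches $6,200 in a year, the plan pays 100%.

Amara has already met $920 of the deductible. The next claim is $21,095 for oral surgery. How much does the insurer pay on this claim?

$15,815

Remaining deductible: $1,400 − $920 = $480.
The remaining $20,615 (= $21,095 − $480) moves to coinsurance.
Coinsurance: $20,615 × 25% = $5,153.75.
That puts the patient's cost at $480 + $5,153.75 = $5,633.75 before any cap.
That would bring total out-of-pocket to $6,553.75, past the $6,200 cap. The patient is capped at $6,200 − $920 = $5,280 on this claim.
The plan picks up $21,095 − $5,280 = $15,815.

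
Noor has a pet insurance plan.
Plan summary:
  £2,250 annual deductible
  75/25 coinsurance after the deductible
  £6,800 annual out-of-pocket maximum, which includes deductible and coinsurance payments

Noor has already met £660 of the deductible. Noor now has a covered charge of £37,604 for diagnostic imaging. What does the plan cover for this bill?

Deductible still to meet: £2,250 − £660 = £1,590.
That leaves £37,604 − £1,590 = £36,014 for coinsurance.
25% of £36,014 = £9,003.50 falls to the owner.
Owner responsibility before any cap: £1,590 + £9,003.50 = £10,593.50.
Adding £10,593.50 to the £660 already spent would give £11,253.50, which exceeds the £6,800 cap; the owner pays just £6,800 − £660 = £6,140.
The insurer covers the remainder: £37,604 − £6,140 = £31,464.

£31,464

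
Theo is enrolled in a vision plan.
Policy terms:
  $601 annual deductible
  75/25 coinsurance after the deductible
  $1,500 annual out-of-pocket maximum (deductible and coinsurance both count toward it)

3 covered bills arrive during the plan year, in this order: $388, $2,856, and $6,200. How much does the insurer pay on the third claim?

$5,961.75

Claim 1 — $388: entire amount goes to the deductible. Member owes $388 (running OOP $388). Insurer: $388 − $388 = $0.
Claim 2 — $2,856: deductible takes $213, $2,643 remains; member's 25% is $660.75. Member pays $873.75; OOP now $1,261.75. Plan pays $2,856 − $873.75 = $1,982.25.
Claim 3 — $6,200: deductible already satisfied, so member's share is 25% × $6,200 = $1,550. That would push OOP to $2,811.75, over the $1,500 cap, so member pays $1,500 − $1,261.75 = $238.25. Insurer: $6,200 − $238.25 = $5,961.75.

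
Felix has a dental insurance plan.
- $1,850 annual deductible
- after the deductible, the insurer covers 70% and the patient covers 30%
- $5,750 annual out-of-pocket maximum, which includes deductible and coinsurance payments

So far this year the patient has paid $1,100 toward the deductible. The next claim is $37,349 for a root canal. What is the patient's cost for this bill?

$4,650

Remaining deductible: $1,850 − $1,100 = $750.
That leaves $37,349 − $750 = $36,599 for coinsurance.
30% of $36,599 = $10,979.70 falls to the patient.
Patient responsibility before any cap: $750 + $10,979.70 = $11,729.70.
Adding $11,729.70 to the $1,100 already spent would give $12,829.70, which exceeds the $5,750 cap; the patient pays just $5,750 − $1,100 = $4,650.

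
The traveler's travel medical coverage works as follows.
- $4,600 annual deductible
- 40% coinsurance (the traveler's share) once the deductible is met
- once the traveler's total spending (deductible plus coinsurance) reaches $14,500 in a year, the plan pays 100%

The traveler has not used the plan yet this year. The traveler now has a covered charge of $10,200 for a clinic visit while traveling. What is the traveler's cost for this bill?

$6,840

Deductible not yet touched, so the first $4,600 of the bill goes to the deductible.
After the $4,600 deductible portion, $10,200 − $4,600 = $5,600 is subject to coinsurance.
40% of $5,600 = $2,240 falls to the traveler.
That puts the traveler's cost at $4,600 + $2,240 = $6,840 before any cap.
Total out-of-pocket so far would be $0 + $6,840 = $6,840, below the $14,500 cap — no reduction.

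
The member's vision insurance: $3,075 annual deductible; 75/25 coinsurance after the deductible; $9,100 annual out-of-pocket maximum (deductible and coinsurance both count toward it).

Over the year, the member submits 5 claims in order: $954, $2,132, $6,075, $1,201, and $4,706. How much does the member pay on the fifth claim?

Bill 1, $954: entire amount goes to the deductible. Cost to member: $954. OOP to date $954.
Bill 2, $2,132: deductible takes $2,121, $11 remains; 25% of $11 = $2.75. Cost to member: $2,123.75. OOP to date $3,077.75.
Bill 3, $6,075: deductible already satisfied, so member's share is 25% × $6,075 = $1,518.75. Member pays $1,518.75; OOP now $4,596.50.
Bill 4, $1,201: 25% coinsurance on $1,201 = $300.25. Cost to member: $300.25. OOP to date $4,896.75.
Bill 5, $4,706: deductible already satisfied, so member's share is 25% × $4,706 = $1,176.50. Cost to member: $1,176.50. OOP to date $6,073.25.

$1,176.50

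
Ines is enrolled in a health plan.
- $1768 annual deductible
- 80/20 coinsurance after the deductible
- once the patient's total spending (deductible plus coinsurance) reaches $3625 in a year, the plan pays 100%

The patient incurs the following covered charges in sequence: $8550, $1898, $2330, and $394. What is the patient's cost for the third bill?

#1 ($8550): deductible takes $1768, $6782 remains; patient's 20% is $1356.40. Patient owes $3124.40 (running OOP $3124.40).
#2 ($1898): deductible met; 20% of $1898 = $379.60. Patient pays $379.60; OOP now $3504.
#3 ($2330): deductible already satisfied, so patient's share is 20% × $2330 = $466. Adding that to $3504 gives $3970, past the $3625 cap; patient pays only $3625 − $3504 = $121.

$121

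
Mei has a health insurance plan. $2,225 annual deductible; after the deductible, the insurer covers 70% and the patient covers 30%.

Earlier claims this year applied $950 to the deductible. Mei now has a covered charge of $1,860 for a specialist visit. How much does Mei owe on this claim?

$950 of the $2,225 deductible is already met, leaving $1,275.
After the $1,275 deductible portion, $1,860 − $1,275 = $585 is subject to coinsurance.
30% of $585 = $175.50 falls to the patient.
That puts the patient's cost at $1,275 + $175.50 = $1,450.50.

$1,450.50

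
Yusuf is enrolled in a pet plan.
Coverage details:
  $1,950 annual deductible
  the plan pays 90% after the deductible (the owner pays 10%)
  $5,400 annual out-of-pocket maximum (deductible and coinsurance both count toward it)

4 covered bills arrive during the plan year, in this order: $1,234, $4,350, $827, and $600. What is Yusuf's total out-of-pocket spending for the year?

$2,456.10

Claim 1 ($1,234): entire amount goes to the deductible. Cost to owner: $1,234. OOP to date $1,234.
Claim 2 ($4,350): $716 finishes the deductible; $3,634 goes to coinsurance; 10% of $3,634 = $363.40. Cost to owner: $1,079.40. OOP to date $2,313.40.
Claim 3 ($827): 10% coinsurance on $827 = $82.70. Cost to owner: $82.70. OOP to date $2,396.10.
Claim 4 ($600): 10% coinsurance on $600 = $60. Owner pays $60; OOP now $2,456.10.
Summing the owner's payments: $1,234 + $1,079.40 + $82.70 + $60 = $2,456.10.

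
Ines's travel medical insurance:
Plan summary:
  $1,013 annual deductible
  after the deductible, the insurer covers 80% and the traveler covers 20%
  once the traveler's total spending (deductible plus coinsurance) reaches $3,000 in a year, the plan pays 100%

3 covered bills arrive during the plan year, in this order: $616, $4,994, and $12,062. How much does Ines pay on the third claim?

$1,067.60

Claim 1 ($616): all of it applies to the deductible. Traveler pays $616; OOP now $616.
Claim 2 ($4,994): $397 to deductible, leaving $4,597; 20% of $4,597 = $919.40. Cost to traveler: $1,316.40. OOP to date $1,932.40.
Claim 3 ($12,062): 20% coinsurance on $12,062 = $2,412.40. OOP would hit $4,344.80 > $3,000, so the cap limits the traveler to $3,000 − $1,932.40 = $1,067.60.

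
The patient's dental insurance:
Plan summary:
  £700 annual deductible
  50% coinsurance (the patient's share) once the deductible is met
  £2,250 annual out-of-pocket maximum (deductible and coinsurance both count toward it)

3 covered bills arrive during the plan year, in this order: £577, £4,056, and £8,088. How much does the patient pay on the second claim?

Claim 1 — £577: fully absorbed by the deductible. Patient pays £577; OOP now £577.
Claim 2 — £4,056: deductible takes £123, £3,933 remains; patient's 50% is £1,966.50. Together that's £123 + £1,966.50 = £2,089.50. OOP would hit £2,666.50 > £2,250, so the cap limits the patient to £2,250 − £577 = £1,673.

£1,673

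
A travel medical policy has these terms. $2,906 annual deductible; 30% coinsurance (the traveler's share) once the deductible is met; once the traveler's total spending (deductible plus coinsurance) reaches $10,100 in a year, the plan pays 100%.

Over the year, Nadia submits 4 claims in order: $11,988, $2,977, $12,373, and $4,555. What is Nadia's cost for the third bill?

Claim 1 — $11,988: $2,906 finishes the deductible; $9,082 goes to coinsurance; coinsurance $9,082 × 30% = $2,724.60. Traveler pays $5,630.60; OOP now $5,630.60.
Claim 2 — $2,977: 30% coinsurance on $2,977 = $893.10. Traveler pays $893.10; OOP now $6,523.70.
Claim 3 — $12,373: 30% coinsurance on $12,373 = $3,711.90. OOP would hit $10,235.60 > $10,100, so the cap limits the traveler to $10,100 − $6,523.70 = $3,576.30.

$3,576.30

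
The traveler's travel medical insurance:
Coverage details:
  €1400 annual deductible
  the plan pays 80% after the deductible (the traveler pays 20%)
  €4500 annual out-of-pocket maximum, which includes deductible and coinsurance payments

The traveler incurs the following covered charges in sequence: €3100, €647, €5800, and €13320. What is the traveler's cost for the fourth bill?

#1 (€3100): €1400 finishes the deductible; €1700 goes to coinsurance; 20% of €1700 = €340. Traveler pays €1740; OOP now €1740.
#2 (€647): 20% coinsurance on €647 = €129.40. Traveler pays €129.40; OOP now €1869.40.
#3 (€5800): 20% coinsurance on €5800 = €1160. Cost to traveler: €1160. OOP to date €3029.40.
#4 (€13320): 20% coinsurance on €13320 = €2664. OOP would hit €5693.40 > €4500, so the cap limits the traveler to €4500 − €3029.40 = €1470.60.

€1470.60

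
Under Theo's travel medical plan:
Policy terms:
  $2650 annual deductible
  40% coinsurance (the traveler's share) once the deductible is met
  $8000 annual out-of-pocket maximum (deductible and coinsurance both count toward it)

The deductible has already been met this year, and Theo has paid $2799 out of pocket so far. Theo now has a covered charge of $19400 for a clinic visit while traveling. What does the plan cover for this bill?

With the deductible met, the entire $19400 is subject to coinsurance.
40% of $19400 = $7760 falls to the traveler.
Adding $7760 to the $2799 already spent would give $10559, which exceeds the $8000 cap; the traveler pays just $8000 − $2799 = $5201.
The plan picks up $19400 − $5201 = $14199.

$14199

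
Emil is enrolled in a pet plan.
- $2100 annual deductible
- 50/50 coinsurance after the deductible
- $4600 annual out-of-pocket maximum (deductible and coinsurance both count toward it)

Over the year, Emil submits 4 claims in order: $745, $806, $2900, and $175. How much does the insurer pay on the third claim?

#1 ($745): fully absorbed by the deductible. Cost to owner: $745. OOP to date $745. Plan pays $745 − $745 = $0.
#2 ($806): fully absorbed by the deductible. Owner owes $806 (running OOP $1551). Plan pays $806 − $806 = $0.
#3 ($2900): $549 to deductible, leaving $2351; coinsurance $2351 × 50% = $1175.50. Owner pays $1724.50; OOP now $3275.50. Plan pays $2900 − $1724.50 = $1175.50.

$1175.50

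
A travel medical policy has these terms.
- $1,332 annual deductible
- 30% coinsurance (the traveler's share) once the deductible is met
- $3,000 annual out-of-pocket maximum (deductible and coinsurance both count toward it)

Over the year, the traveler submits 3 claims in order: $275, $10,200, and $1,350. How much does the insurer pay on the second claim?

$7,475

Claim 1 — $275: fully absorbed by the deductible. Traveler owes $275 (running OOP $275). Insurer: $275 − $275 = $0.
Claim 2 — $10,200: $1,057 finishes the deductible; $9,143 goes to coinsurance; coinsurance $9,143 × 30% = $2,742.90. Claim cost before the cap: $1,057 + $2,742.90 = $3,799.90. OOP would hit $4,074.90 > $3,000, so the cap limits the traveler to $3,000 − $275 = $2,725. Insurer: $10,200 − $2,725 = $7,475.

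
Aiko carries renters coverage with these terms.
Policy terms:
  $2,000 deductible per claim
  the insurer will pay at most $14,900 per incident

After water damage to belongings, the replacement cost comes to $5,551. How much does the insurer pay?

Less the $2,000 deductible: $5,551 − $2,000 = $3,551.
That's under the $14,900 cap, so the insurer reimburses the full $3,551.

$3,551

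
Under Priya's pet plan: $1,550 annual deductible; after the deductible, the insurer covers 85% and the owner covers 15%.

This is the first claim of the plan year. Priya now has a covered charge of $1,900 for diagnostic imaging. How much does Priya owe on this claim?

Nothing has been paid toward the $1,550 deductible, so the first $1,550 of this charge is applied there.
That leaves $1,900 − $1,550 = $350 for coinsurance.
15% of $350 = $52.50 falls to the owner.
Owner responsibility: $1,550 + $52.50 = $1,602.50.

$1,602.50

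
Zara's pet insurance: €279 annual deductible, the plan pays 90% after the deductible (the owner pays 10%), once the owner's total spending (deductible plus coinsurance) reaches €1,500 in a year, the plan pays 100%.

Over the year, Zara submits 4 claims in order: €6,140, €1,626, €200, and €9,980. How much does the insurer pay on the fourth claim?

Bill 1, €6,140: €279 finishes the deductible; €5,861 goes to coinsurance; owner's 10% is €586.10. Owner pays €865.10; OOP now €865.10. Plan pays €6,140 − €865.10 = €5,274.90.
Bill 2, €1,626: deductible already satisfied, so owner's share is 10% × €1,626 = €162.60. Cost to owner: €162.60. OOP to date €1,027.70. Insurer: €1,626 − €162.60 = €1,463.40.
Bill 3, €200: deductible already satisfied, so owner's share is 10% × €200 = €20. Cost to owner: €20. OOP to date €1,047.70. Insurer: €200 − €20 = €180.
Bill 4, €9,980: 10% coinsurance on €9,980 = €998. Adding that to €1,047.70 gives €2,045.70, past the €1,500 cap; owner pays only €1,500 − €1,047.70 = €452.30. Plan pays €9,980 − €452.30 = €9,527.70.

€9,527.70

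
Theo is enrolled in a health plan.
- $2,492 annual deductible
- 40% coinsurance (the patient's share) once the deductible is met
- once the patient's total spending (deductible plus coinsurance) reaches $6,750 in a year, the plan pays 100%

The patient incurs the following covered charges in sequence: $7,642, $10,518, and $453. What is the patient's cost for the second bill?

$2,198

Claim 1 ($7,642): $2,492 to deductible, leaving $5,150; 40% of $5,150 = $2,060. Patient owes $4,552 (running OOP $4,552).
Claim 2 ($10,518): deductible already satisfied, so patient's share is 40% × $10,518 = $4,207.20. OOP would hit $8,759.20 > $6,750, so the cap limits the patient to $6,750 − $4,552 = $2,198.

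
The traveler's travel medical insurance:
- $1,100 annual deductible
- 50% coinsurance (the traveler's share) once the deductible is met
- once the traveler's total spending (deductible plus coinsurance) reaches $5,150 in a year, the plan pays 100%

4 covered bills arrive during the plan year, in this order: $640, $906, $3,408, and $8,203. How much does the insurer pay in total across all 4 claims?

Bill 1, $640: entire amount goes to the deductible. Traveler owes $640 (running OOP $640). Insurer: $640 − $640 = $0.
Bill 2, $906: $460 finishes the deductible; $446 goes to coinsurance; traveler's 50% is $223. Cost to traveler: $683. OOP to date $1,323. Plan pays $906 − $683 = $223.
Bill 3, $3,408: 50% coinsurance on $3,408 = $1,704. Traveler owes $1,704 (running OOP $3,027). Plan pays $3,408 − $1,704 = $1,704.
Bill 4, $8,203: deductible already satisfied, so traveler's share is 50% × $8,203 = $4,101.50. Adding that to $3,027 gives $7,128.50, past the $5,150 cap; traveler pays only $5,150 − $3,027 = $2,123. Plan pays $8,203 − $2,123 = $6,080.
Insurer total = bills − traveler's total = $13,157 − $5,150 = $8,007.

$8,007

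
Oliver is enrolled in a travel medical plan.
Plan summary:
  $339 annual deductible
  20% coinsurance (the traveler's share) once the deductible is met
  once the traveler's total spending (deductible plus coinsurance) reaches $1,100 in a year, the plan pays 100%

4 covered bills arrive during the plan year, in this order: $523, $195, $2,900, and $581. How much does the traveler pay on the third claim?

$580

Claim 1 — $523: $339 to deductible, leaving $184; coinsurance $184 × 20% = $36.80. Traveler owes $375.80 (running OOP $375.80).
Claim 2 — $195: 20% coinsurance on $195 = $39. Cost to traveler: $39. OOP to date $414.80.
Claim 3 — $2,900: deductible already satisfied, so traveler's share is 20% × $2,900 = $580. Cost to traveler: $580. OOP to date $994.80.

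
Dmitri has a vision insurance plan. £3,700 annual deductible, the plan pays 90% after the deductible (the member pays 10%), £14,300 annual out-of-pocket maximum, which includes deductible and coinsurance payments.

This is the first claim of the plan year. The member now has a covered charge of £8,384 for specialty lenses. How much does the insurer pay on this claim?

Nothing has been paid toward the £3,700 deductible, so the first £3,700 of this charge is applied there.
The remaining £4,684 (= £8,384 − £3,700) moves to coinsurance.
Member's 10% share of £4,684 is £468.40.
So the member owes £3,700 + £468.40 = £4,168.40 before any cap.
Year-to-date out-of-pocket becomes £0 + £4,168.40 = £4,168.40, still under the £14,300 maximum, so no cap applies.
Insurer pays the balance: £8,384 − £4,168.40 = £4,215.60.

£4,215.60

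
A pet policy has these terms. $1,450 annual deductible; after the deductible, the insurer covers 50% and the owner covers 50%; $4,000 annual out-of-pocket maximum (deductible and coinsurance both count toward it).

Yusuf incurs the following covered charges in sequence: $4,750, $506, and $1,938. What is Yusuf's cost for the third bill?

$647

Claim 1 — $4,750: $1,450 finishes the deductible; $3,300 goes to coinsurance; coinsurance $3,300 × 50% = $1,650. Cost to owner: $3,100. OOP to date $3,100.
Claim 2 — $506: deductible met; 50% of $506 = $253. Cost to owner: $253. OOP to date $3,353.
Claim 3 — $1,938: deductible met; 50% of $1,938 = $969. OOP would hit $4,322 > $4,000, so the cap limits the owner to $4,000 − $3,353 = $647.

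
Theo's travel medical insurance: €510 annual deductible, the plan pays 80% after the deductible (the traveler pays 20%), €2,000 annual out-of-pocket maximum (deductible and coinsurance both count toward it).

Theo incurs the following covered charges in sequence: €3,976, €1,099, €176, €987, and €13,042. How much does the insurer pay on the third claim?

#1 (€3,976): €510 to deductible, leaving €3,466; coinsurance €3,466 × 20% = €693.20. Traveler owes €1,203.20 (running OOP €1,203.20). Insurer: €3,976 − €1,203.20 = €2,772.80.
#2 (€1,099): 20% coinsurance on €1,099 = €219.80. Traveler pays €219.80; OOP now €1,423. Plan pays €1,099 − €219.80 = €879.20.
#3 (€176): deductible already satisfied, so traveler's share is 20% × €176 = €35.20. Cost to traveler: €35.20. OOP to date €1,458.20. Plan pays €176 − €35.20 = €140.80.

€140.80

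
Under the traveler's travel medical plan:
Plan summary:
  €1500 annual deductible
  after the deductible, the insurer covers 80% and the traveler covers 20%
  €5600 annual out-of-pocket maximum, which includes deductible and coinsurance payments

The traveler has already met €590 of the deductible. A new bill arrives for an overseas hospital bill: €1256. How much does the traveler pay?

€979.20

€590 of the €1500 deductible is already met, leaving €910.
After the €910 deductible portion, €1256 − €910 = €346 is subject to coinsurance.
Traveler's 20% share of €346 is €69.20.
That puts the traveler's cost at €910 + €69.20 = €979.20 before any cap.
Total out-of-pocket so far would be €590 + €979.20 = €1569.20, below the €5600 cap — no reduction.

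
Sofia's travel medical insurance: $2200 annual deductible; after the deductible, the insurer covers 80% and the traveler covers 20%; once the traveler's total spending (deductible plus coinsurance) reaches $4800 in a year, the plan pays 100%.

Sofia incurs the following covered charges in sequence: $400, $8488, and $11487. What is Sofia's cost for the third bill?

#1 ($400): entire amount goes to the deductible. Traveler owes $400 (running OOP $400).
#2 ($8488): $1800 to deductible, leaving $6688; coinsurance $6688 × 20% = $1337.60. Traveler pays $3137.60; OOP now $3537.60.
#3 ($11487): deductible already satisfied, so traveler's share is 20% × $11487 = $2297.40. Adding that to $3537.60 gives $5835, past the $4800 cap; traveler pays only $4800 − $3537.60 = $1262.40.

$1262.40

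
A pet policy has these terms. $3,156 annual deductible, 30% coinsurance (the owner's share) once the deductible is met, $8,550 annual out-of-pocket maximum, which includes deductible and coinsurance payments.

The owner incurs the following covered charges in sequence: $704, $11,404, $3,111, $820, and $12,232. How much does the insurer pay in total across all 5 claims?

$19,721

Bill 1, $704: all of it applies to the deductible. Owner pays $704; OOP now $704. Insurer: $704 − $704 = $0.
Bill 2, $11,404: deductible takes $2,452, $8,952 remains; coinsurance $8,952 × 30% = $2,685.60. Owner owes $5,137.60 (running OOP $5,841.60). Plan pays $11,404 − $5,137.60 = $6,266.40.
Bill 3, $3,111: deductible already satisfied, so owner's share is 30% × $3,111 = $933.30. Owner owes $933.30 (running OOP $6,774.90). Insurer: $3,111 − $933.30 = $2,177.70.
Bill 4, $820: 30% coinsurance on $820 = $246. Owner owes $246 (running OOP $7,020.90). Plan pays $820 − $246 = $574.
Bill 5, $12,232: deductible already satisfied, so owner's share is 30% × $12,232 = $3,669.60. OOP would hit $10,690.50 > $8,550, so the cap limits the owner to $8,550 − $7,020.90 = $1,529.10. Plan pays $12,232 − $1,529.10 = $10,702.90.
Insurer total: $0 + $6,266.40 + $2,177.70 + $574 + $10,702.90 = $19,721.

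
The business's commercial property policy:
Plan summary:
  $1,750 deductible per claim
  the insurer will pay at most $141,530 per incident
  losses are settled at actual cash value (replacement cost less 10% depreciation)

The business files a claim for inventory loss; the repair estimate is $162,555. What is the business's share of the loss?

Depreciate 10%: the covered value is $162,555 × 0.9 = $146,299.50.
After the deductible, $146,299.50 − $1,750 = $144,549.50 remains.
The $141,530 per-incident cap binds; insurer pays $141,530.
Out of pocket: $162,555 − $141,530 = $21,025.

$21,025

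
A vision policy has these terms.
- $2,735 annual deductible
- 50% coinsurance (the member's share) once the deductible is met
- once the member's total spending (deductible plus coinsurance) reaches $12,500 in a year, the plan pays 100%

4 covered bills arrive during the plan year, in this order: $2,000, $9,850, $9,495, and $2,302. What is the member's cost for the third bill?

Claim 1 ($2,000): fully absorbed by the deductible. Member owes $2,000 (running OOP $2,000).
Claim 2 ($9,850): deductible takes $735, $9,115 remains; member's 50% is $4,557.50. Member pays $5,292.50; OOP now $7,292.50.
Claim 3 ($9,495): deductible met; 50% of $9,495 = $4,747.50. Member owes $4,747.50 (running OOP $12,040).

$4,747.50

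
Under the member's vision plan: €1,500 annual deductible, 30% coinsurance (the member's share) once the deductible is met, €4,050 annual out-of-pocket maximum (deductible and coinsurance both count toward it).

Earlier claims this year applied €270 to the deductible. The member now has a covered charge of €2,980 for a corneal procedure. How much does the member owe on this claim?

€1,755

Deductible still to meet: €1,500 − €270 = €1,230.
The remaining €1,750 (= €2,980 − €1,230) moves to coinsurance.
30% of €1,750 = €525 falls to the member.
That puts the member's cost at €1,230 + €525 = €1,755 before any cap.
Total out-of-pocket so far would be €270 + €1,755 = €2,025, below the €4,050 cap — no reduction.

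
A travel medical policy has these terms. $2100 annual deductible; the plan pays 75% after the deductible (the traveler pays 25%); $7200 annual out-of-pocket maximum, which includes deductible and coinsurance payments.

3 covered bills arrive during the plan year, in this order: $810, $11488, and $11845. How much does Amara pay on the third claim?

$2550.50

Claim 1 — $810: fully absorbed by the deductible. Cost to traveler: $810. OOP to date $810.
Claim 2 — $11488: deductible takes $1290, $10198 remains; coinsurance $10198 × 25% = $2549.50. Traveler pays $3839.50; OOP now $4649.50.
Claim 3 — $11845: deductible already satisfied, so traveler's share is 25% × $11845 = $2961.25. That would push OOP to $7610.75, over the $7200 cap, so traveler pays $7200 − $4649.50 = $2550.50.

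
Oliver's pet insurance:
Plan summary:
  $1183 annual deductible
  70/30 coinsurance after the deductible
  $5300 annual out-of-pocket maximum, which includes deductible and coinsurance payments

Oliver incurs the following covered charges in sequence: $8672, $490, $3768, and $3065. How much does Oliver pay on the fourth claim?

$592.90

Claim 1 ($8672): $1183 finishes the deductible; $7489 goes to coinsurance; owner's 30% is $2246.70. Cost to owner: $3429.70. OOP to date $3429.70.
Claim 2 ($490): deductible met; 30% of $490 = $147. Cost to owner: $147. OOP to date $3576.70.
Claim 3 ($3768): deductible already satisfied, so owner's share is 30% × $3768 = $1130.40. Cost to owner: $1130.40. OOP to date $4707.10.
Claim 4 ($3065): deductible already satisfied, so owner's share is 30% × $3065 = $919.50. That would push OOP to $5626.60, over the $5300 cap, so owner pays $5300 − $4707.10 = $592.90.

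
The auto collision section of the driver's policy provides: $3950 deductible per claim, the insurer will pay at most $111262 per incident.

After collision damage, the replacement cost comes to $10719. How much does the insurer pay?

$6769

Less the $3950 deductible: $10719 − $3950 = $6769.
That's under the $111262 cap, so the insurer reimburses the full $6769.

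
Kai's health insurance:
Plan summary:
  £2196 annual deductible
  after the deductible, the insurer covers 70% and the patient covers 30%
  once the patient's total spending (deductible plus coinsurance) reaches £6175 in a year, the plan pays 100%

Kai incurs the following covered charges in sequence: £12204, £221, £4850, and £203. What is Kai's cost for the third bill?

£910.30

Claim 1 — £12204: £2196 to deductible, leaving £10008; coinsurance £10008 × 30% = £3002.40. Cost to patient: £5198.40. OOP to date £5198.40.
Claim 2 — £221: deductible already satisfied, so patient's share is 30% × £221 = £66.30. Cost to patient: £66.30. OOP to date £5264.70.
Claim 3 — £4850: 30% coinsurance on £4850 = £1455. That would push OOP to £6719.70, over the £6175 cap, so patient pays £6175 − £5264.70 = £910.30.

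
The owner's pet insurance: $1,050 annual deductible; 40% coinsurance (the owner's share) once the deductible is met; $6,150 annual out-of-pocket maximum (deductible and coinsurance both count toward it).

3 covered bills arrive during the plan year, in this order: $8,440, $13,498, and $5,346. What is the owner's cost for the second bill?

#1 ($8,440): deductible takes $1,050, $7,390 remains; coinsurance $7,390 × 40% = $2,956. Owner pays $4,006; OOP now $4,006.
#2 ($13,498): deductible already satisfied, so owner's share is 40% × $13,498 = $5,399.20. That would push OOP to $9,405.20, over the $6,150 cap, so owner pays $6,150 − $4,006 = $2,144.

$2,144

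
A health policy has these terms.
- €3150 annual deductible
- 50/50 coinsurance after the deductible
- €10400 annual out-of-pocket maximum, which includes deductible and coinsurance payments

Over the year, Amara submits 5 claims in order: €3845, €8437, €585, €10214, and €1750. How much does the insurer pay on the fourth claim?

€7822.50

#1 (€3845): deductible takes €3150, €695 remains; coinsurance €695 × 50% = €347.50. Cost to patient: €3497.50. OOP to date €3497.50. Plan pays €3845 − €3497.50 = €347.50.
#2 (€8437): deductible met; 50% of €8437 = €4218.50. Patient owes €4218.50 (running OOP €7716). Insurer: €8437 − €4218.50 = €4218.50.
#3 (€585): deductible met; 50% of €585 = €292.50. Cost to patient: €292.50. OOP to date €8008.50. Insurer: €585 − €292.50 = €292.50.
#4 (€10214): deductible already satisfied, so patient's share is 50% × €10214 = €5107. Adding that to €8008.50 gives €13115.50, past the €10400 cap; patient pays only €10400 − €8008.50 = €2391.50. Plan pays €10214 − €2391.50 = €7822.50.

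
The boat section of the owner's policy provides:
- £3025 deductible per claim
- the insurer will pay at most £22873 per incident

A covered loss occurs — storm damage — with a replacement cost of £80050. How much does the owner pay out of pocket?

£57177

After the deductible, £80050 − £3025 = £77025 remains.
Since £77025 > £22873, the payout is capped at £22873.
Owner's share is the uncovered remainder: £80050 − £22873 = £57177.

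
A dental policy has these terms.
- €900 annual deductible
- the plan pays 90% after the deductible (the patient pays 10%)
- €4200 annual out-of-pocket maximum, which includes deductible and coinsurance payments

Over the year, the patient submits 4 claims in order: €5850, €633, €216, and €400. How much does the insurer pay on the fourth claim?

€360

#1 (€5850): deductible takes €900, €4950 remains; patient's 10% is €495. Patient owes €1395 (running OOP €1395). Plan pays €5850 − €1395 = €4455.
#2 (€633): 10% coinsurance on €633 = €63.30. Patient owes €63.30 (running OOP €1458.30). Plan pays €633 − €63.30 = €569.70.
#3 (€216): deductible already satisfied, so patient's share is 10% × €216 = €21.60. Patient pays €21.60; OOP now €1479.90. Insurer: €216 − €21.60 = €194.40.
#4 (€400): deductible already satisfied, so patient's share is 10% × €400 = €40. Patient pays €40; OOP now €1519.90. Insurer: €400 − €40 = €360.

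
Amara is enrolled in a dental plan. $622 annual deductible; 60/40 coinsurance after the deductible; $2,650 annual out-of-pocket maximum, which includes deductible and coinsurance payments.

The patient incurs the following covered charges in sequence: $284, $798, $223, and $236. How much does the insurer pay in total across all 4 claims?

Claim 1 — $284: fully absorbed by the deductible. Cost to patient: $284. OOP to date $284. Plan pays $284 − $284 = $0.
Claim 2 — $798: $338 to deductible, leaving $460; coinsurance $460 × 40% = $184. Patient pays $522; OOP now $806. Plan pays $798 − $522 = $276.
Claim 3 — $223: deductible already satisfied, so patient's share is 40% × $223 = $89.20. Cost to patient: $89.20. OOP to date $895.20. Insurer: $223 − $89.20 = $133.80.
Claim 4 — $236: deductible met; 40% of $236 = $94.40. Patient pays $94.40; OOP now $989.60. Insurer: $236 − $94.40 = $141.60.
Insurer total: $0 + $276 + $133.80 + $141.60 = $551.40.

$551.40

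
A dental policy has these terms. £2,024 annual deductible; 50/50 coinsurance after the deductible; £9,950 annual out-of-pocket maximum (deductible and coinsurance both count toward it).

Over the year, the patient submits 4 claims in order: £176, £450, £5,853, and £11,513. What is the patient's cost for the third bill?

£3,625.50

Claim 1 — £176: all of it applies to the deductible. Patient pays £176; OOP now £176.
Claim 2 — £450: entire amount goes to the deductible. Patient pays £450; OOP now £626.
Claim 3 — £5,853: £1,398 to deductible, leaving £4,455; patient's 50% is £2,227.50. Cost to patient: £3,625.50. OOP to date £4,251.50.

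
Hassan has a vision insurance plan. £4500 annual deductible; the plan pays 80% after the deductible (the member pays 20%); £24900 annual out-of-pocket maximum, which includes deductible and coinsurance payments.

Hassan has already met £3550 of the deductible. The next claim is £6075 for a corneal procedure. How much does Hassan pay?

£1975

£3550 of the £4500 deductible is already met, leaving £950.
After the £950 deductible portion, £6075 − £950 = £5125 is subject to coinsurance.
20% of £5125 = £1025 falls to the member.
So the member owes £950 + £1025 = £1975 before any cap.
Year-to-date out-of-pocket becomes £3550 + £1975 = £5525, still under the £24900 maximum, so no cap applies.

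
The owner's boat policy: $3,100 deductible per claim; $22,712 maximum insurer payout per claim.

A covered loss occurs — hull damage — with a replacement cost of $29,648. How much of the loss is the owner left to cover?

$6,936

Less the $3,100 deductible: $29,648 − $3,100 = $26,548.
The $22,712 per-incident cap binds; insurer pays $22,712.
Out of pocket: $29,648 − $22,712 = $6,936.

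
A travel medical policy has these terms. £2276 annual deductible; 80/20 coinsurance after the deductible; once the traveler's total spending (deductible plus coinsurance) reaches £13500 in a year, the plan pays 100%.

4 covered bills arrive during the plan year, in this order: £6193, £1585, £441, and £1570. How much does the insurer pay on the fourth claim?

£1256

Claim 1 — £6193: £2276 to deductible, leaving £3917; 20% of £3917 = £783.40. Traveler pays £3059.40; OOP now £3059.40. Plan pays £6193 − £3059.40 = £3133.60.
Claim 2 — £1585: 20% coinsurance on £1585 = £317. Traveler pays £317; OOP now £3376.40. Insurer: £1585 − £317 = £1268.
Claim 3 — £441: 20% coinsurance on £441 = £88.20. Traveler pays £88.20; OOP now £3464.60. Insurer: £441 − £88.20 = £352.80.
Claim 4 — £1570: deductible already satisfied, so traveler's share is 20% × £1570 = £314. Traveler owes £314 (running OOP £3778.60). Plan pays £1570 − £314 = £1256.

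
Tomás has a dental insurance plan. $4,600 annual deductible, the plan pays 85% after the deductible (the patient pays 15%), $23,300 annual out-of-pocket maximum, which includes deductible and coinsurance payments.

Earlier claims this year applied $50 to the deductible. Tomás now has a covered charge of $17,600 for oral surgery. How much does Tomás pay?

$6,507.50

$50 of the $4,600 deductible is already met, leaving $4,550.
The remaining $13,050 (= $17,600 − $4,550) moves to coinsurance.
Coinsurance: $13,050 × 15% = $1,957.50.
Patient responsibility before any cap: $4,550 + $1,957.50 = $6,507.50.
Year-to-date out-of-pocket becomes $50 + $6,507.50 = $6,557.50, still under the $23,300 maximum, so no cap applies.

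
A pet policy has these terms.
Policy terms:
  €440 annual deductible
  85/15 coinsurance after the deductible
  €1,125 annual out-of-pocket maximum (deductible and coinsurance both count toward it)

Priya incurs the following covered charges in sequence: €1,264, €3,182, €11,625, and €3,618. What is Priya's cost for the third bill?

Claim 1 — €1,264: €440 finishes the deductible; €824 goes to coinsurance; 15% of €824 = €123.60. Cost to owner: €563.60. OOP to date €563.60.
Claim 2 — €3,182: deductible already satisfied, so owner's share is 15% × €3,182 = €477.30. Owner pays €477.30; OOP now €1,040.90.
Claim 3 — €11,625: deductible already satisfied, so owner's share is 15% × €11,625 = €1,743.75. That would push OOP to €2,784.65, over the €1,125 cap, so owner pays €1,125 − €1,040.90 = €84.10.

€84.10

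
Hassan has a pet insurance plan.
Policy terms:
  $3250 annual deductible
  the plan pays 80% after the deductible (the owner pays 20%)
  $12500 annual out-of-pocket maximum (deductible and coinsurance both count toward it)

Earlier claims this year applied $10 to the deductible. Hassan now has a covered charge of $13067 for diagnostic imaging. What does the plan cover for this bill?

Deductible still to meet: $3250 − $10 = $3240.
The remaining $9827 (= $13067 − $3240) moves to coinsurance.
Owner's 20% share of $9827 is $1965.40.
So the owner owes $3240 + $1965.40 = $5205.40 before any cap.
Cumulative spending $10 + $5205.40 = $5215.40 stays under the $12500 maximum.
Insurer pays the balance: $13067 − $5205.40 = $7861.60.

$7861.60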